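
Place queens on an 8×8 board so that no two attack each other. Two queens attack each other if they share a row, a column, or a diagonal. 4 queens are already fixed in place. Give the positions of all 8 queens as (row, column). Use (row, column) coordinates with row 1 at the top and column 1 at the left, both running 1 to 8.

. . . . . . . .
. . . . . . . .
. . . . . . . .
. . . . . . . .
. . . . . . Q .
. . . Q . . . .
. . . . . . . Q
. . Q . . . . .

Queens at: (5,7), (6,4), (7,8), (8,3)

(1,5) (2,2) (3,6) (4,1) (5,7) (6,4) (7,8) (8,3)

Row 1: attacked by (5,7)→{3,7}; (6,4)→{4}; (7,8)→{2,8}; (8,3)→{3}. Safe: 1, 5, 6. Place at column 5.
Row 2: attacked by (1,5)→{4,5,6}; (5,7)→{4,7}; (6,4)→{4,8}; (7,8)→{3,8}; (8,3)→{3}. Safe: 1, 2. Place at column 2.
Row 3: attacked by (1,5)→{3,5,7}; (2,2)→{1,2,3}; (5,7)→{5,7}; (6,4)→{1,4,7}; (7,8)→{4,8}; (8,3)→{3,8}. Safe: 6. Place at column 6.
Row 4: attacked by (1,5)→{2,5,8}; (2,2)→{2,4}; (3,6)→{5,6,7}; (5,7)→{6,7,8}; (6,4)→{2,4,6}; (7,8)→{5,8}; (8,3)→{3,7}. Safe: 1. Place at column 1.
Columns [5, 2, 6, 1, 7, 4, 8, 3], r−c [-4, 0, -3, 3, -2, 2, -1, 5], r+c [6, 4, 9, 5, 12, 10, 15, 11] are all distinct, so no two queens attack.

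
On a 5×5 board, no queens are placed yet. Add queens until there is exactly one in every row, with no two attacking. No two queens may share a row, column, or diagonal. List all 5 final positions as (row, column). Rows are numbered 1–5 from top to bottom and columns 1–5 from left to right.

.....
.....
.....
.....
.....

Row 1: Safe: 1, 2, 3, 4, 5. Place at column 4.
Row 2: attacked by (1,4)→{3,4,5}. Safe: 1, 2. Place at column 1.
Row 3: attacked by (1,4)→{2,4}; (2,1)→{1,2}. Safe: 3, 5. Place at column 3.
Row 4: attacked by (1,4)→{1,4}; (2,1)→{1,3}; (3,3)→{2,3,4}. Safe: 5. Place at column 5.
Row 5: attacked by (1,4)→{4}; (2,1)→{1,4}; (3,3)→{1,3,5}; (4,5)→{4,5}. Safe: 2. Place at column 2.
Columns [4, 1, 3, 5, 2], r−c [-3, 1, 0, -1, 3], r+c [5, 3, 6, 9, 7] are all distinct, so no two queens attack.

(1,4) (2,1) (3,3) (4,5) (5,2)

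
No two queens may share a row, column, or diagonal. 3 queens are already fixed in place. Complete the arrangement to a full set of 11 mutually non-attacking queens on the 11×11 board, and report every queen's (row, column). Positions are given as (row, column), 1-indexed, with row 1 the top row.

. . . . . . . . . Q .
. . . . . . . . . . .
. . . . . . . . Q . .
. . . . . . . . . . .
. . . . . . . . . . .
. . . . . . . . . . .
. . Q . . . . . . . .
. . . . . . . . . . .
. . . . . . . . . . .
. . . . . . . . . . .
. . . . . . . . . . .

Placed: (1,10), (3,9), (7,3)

Row 2: attacked by (1,10)→{9,10,11}; (3,9)→{8,9,10}; (7,3)→{3,8}. Safe: 1, 2, 4, 5, 6, 7. Place at column 6.
Row 4: attacked by (1,10)→{7,10}; (2,6)→{4,6,8}; (3,9)→{8,9,10}; (7,3)→{3,6}. Safe: 1, 2, 5, 11. Place at column 1.
Row 5: attacked by (1,10)→{6,10}; (2,6)→{3,6,9}; (3,9)→{7,9,11}; (4,1)→{1,2}; (7,3)→{1,3,5}. Safe: 4, 8. Place at column 4.
Row 6: attacked by (1,10)→{5,10}; (2,6)→{2,6,10}; (3,9)→{6,9}; (4,1)→{1,3}; (5,4)→{3,4,5}; (7,3)→{2,3,4}. Safe: 7, 8, 11. Place at column 8.
Row 8: attacked by (1,10)→{3,10}; (2,6)→{6}; (3,9)→{4,9}; (4,1)→{1,5}; (5,4)→{1,4,7}; (6,8)→{6,8,10}; (7,3)→{2,3,4}. Safe: 11. Place at column 11.
Row 9: attacked by (1,10)→{2,10}; (2,6)→{6}; (3,9)→{3,9}; (4,1)→{1,6}; (5,4)→{4,8}; (6,8)→{5,8,11}; (7,3)→{1,3,5}; (8,11)→{10,11}. Safe: 7. Place at column 7.
Row 10: attacked by (1,10)→{1,10}; (2,6)→{6}; (3,9)→{2,9}; (4,1)→{1,7}; (5,4)→{4,9}; (6,8)→{4,8}; (7,3)→{3,6}; (8,11)→{9,11}; (9,7)→{6,7,8}. Safe: 5. Place at column 5.
Row 11: attacked by (1,10)→{10}; (2,6)→{6}; (3,9)→{1,9}; (4,1)→{1,8}; (5,4)→{4,10}; (6,8)→{3,8}; (7,3)→{3,7}; (8,11)→{8,11}; (9,7)→{5,7,9}; (10,5)→{4,5,6}. Safe: 2. Place at column 2.
Columns [10, 6, 9, 1, 4, 8, 3, 11, 7, 5, 2], r−c [-9, -4, -6, 3, 1, -2, 4, -3, 2, 5, 9], r+c [11, 8, 12, 5, 9, 14, 10, 19, 16, 15, 13] are all distinct, so no two queens attack.

(1,10) (2,6) (3,9) (4,1) (5,4) (6,8) (7,3) (8,11) (9,7) (10,5) (11,2)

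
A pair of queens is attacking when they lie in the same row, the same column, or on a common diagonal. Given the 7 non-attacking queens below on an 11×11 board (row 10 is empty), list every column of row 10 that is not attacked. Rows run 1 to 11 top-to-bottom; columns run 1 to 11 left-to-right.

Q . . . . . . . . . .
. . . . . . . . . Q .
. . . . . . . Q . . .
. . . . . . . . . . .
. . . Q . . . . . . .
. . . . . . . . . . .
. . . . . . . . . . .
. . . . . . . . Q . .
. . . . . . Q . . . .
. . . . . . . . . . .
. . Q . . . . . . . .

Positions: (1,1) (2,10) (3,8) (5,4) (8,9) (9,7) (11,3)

(1,1) attacks row 10 at column 1 and diagonals 10.
(2,10) attacks row 10 at column 10 and diagonals 2.
(3,8) attacks row 10 at column 8 and diagonals 1.
(5,4) attacks row 10 at column 4 and diagonals 9.
(8,9) attacks row 10 at column 9 and diagonals 7, 11.
(9,7) attacks row 10 at column 7 and diagonals 6, 8.
(11,3) attacks row 10 at column 3 and diagonals 2, 4.
Attacked columns: {1, 2, 3, 4, 6, 7, 8, 9, 10, 11}. Safe: {5}.

columns 5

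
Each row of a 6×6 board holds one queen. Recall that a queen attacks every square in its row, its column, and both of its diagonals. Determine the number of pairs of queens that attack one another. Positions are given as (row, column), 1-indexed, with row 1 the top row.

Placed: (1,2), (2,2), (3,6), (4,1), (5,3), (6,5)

1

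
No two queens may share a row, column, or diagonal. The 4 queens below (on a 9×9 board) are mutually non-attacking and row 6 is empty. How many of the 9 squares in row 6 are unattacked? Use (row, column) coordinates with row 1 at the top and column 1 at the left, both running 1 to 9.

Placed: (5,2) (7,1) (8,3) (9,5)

4

(5,2) attacks row 6 at column 2 and diagonals 1, 3.
(7,1) attacks row 6 at column 1 and diagonals 2.
(8,3) attacks row 6 at column 3 and diagonals 1, 5.
(9,5) attacks row 6 at column 5 and diagonals 2, 8.
Attacked columns: {1, 2, 3, 5, 8}. Safe: {4, 6, 7, 9}.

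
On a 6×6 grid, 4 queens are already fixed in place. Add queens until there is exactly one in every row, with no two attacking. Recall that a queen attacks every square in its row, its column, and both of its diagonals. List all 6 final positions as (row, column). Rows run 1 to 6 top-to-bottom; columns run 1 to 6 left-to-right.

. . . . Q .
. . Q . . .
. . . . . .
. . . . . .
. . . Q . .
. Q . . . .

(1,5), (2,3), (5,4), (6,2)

Row 3: attacked by (1,5)→{3,5}; (2,3)→{2,3,4}; (5,4)→{2,4,6}; (6,2)→{2,5}. Safe: 1. Place at column 1.
Row 4: attacked by (1,5)→{2,5}; (2,3)→{1,3,5}; (3,1)→{1,2}; (5,4)→{3,4,5}; (6,2)→{2,4}. Safe: 6. Place at column 6.
Columns [5, 3, 1, 6, 4, 2], r−c [-4, -1, 2, -2, 1, 4], r+c [6, 5, 4, 10, 9, 8] are all distinct, so no two queens attack.

(1,5) (2,3) (3,1) (4,6) (5,4) (6,2)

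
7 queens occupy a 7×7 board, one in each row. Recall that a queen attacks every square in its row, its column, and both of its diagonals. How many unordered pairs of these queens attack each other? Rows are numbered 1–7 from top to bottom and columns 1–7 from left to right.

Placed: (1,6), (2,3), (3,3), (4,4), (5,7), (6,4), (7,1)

Same column: (2,3)–(3,3) (column 3); (4,4)–(6,4) (column 4).
Same diagonal: (3,3)–(4,4) (|3−4| = |3−4| = 1); (4,4)–(7,1) (|4−7| = |4−1| = 3).
Total attacking pairs: 4.

4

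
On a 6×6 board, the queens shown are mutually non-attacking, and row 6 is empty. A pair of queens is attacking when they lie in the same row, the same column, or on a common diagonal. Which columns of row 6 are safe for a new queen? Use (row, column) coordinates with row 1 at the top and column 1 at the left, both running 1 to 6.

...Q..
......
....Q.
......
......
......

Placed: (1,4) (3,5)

(1,4) attacks row 6 at column 4.
(3,5) attacks row 6 at column 5 and diagonals 2.
Attacked columns: {2, 4, 5}. Safe: {1, 3, 6}.

columns 1, 3, 6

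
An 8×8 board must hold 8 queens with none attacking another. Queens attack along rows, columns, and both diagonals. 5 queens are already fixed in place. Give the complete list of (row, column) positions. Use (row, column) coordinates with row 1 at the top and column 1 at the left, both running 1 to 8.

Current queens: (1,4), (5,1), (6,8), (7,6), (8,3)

(1,4) (2,2) (3,7) (4,5) (5,1) (6,8) (7,6) (8,3)

Row 2: attacked by (1,4)→{3,4,5}; (5,1)→{1,4}; (6,8)→{4,8}; (7,6)→{1,6}; (8,3)→{3}. Safe: 2, 7. Place at column 2.
Row 3: attacked by (1,4)→{2,4,6}; (2,2)→{1,2,3}; (5,1)→{1,3}; (6,8)→{5,8}; (7,6)→{2,6}; (8,3)→{3,8}. Safe: 7. Place at column 7.
Row 4: attacked by (1,4)→{1,4,7}; (2,2)→{2,4}; (3,7)→{6,7,8}; (5,1)→{1,2}; (6,8)→{6,8}; (7,6)→{3,6}; (8,3)→{3,7}. Safe: 5. Place at column 5.
Columns [4, 2, 7, 5, 1, 8, 6, 3], r−c [-3, 0, -4, -1, 4, -2, 1, 5], r+c [5, 4, 10, 9, 6, 14, 13, 11] are all distinct, so no two queens attack.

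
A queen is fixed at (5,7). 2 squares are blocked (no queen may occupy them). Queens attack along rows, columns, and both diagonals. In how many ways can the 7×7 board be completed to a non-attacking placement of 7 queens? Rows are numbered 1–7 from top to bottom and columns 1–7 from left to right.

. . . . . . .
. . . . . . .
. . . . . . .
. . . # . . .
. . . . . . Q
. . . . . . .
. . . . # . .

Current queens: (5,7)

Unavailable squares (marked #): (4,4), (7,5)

4

Branch on row 1: col 1 → 1; col 2 → 1; col 4 → 0; col 5 → 1; col 6 → 1.
Sum: 1 + 1 + 0 + 1 + 1 = 4.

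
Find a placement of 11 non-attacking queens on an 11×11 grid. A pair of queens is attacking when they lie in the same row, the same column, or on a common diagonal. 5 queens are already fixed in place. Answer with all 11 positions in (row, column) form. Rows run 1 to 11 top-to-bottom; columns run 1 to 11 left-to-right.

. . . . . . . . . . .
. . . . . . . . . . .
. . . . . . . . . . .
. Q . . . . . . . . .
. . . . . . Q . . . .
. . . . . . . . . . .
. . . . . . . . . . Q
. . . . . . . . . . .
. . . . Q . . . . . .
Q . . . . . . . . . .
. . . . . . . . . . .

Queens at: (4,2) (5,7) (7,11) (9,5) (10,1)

Row 1: attacked by (4,2)→{2,5}; (5,7)→{3,7,11}; (7,11)→{5,11}; (9,5)→{5}; (10,1)→{1,10}. Safe: 4, 6, 8, 9. Place at column 6.
Row 2: attacked by (1,6)→{5,6,7}; (4,2)→{2,4}; (5,7)→{4,7,10}; (7,11)→{6,11}; (9,5)→{5}; (10,1)→{1,9}. Safe: 3, 8. Place at column 8.
Row 3: attacked by (1,6)→{4,6,8}; (2,8)→{7,8,9}; (4,2)→{1,2,3}; (5,7)→{5,7,9}; (7,11)→{7,11}; (9,5)→{5,11}; (10,1)→{1,8}. Safe: 10. Place at column 10.
Row 6: attacked by (1,6)→{1,6,11}; (2,8)→{4,8}; (3,10)→{7,10}; (4,2)→{2,4}; (5,7)→{6,7,8}; (7,11)→{10,11}; (9,5)→{2,5,8}; (10,1)→{1,5}. Safe: 3, 9. Place at column 3.
Row 8: attacked by (1,6)→{6}; (2,8)→{2,8}; (3,10)→{5,10}; (4,2)→{2,6}; (5,7)→{4,7,10}; (6,3)→{1,3,5}; (7,11)→{10,11}; (9,5)→{4,5,6}; (10,1)→{1,3}. Safe: 9. Place at column 9.
Row 11: attacked by (1,6)→{6}; (2,8)→{8}; (3,10)→{2,10}; (4,2)→{2,9}; (5,7)→{1,7}; (6,3)→{3,8}; (7,11)→{7,11}; (8,9)→{6,9}; (9,5)→{3,5,7}; (10,1)→{1,2}. Safe: 4. Place at column 4.
Columns [6, 8, 10, 2, 7, 3, 11, 9, 5, 1, 4], r−c [-5, -6, -7, 2, -2, 3, -4, -1, 4, 9, 7], r+c [7, 10, 13, 6, 12, 9, 18, 17, 14, 11, 15] are all distinct, so no two queens attack.

(1,6) (2,8) (3,10) (4,2) (5,7) (6,3) (7,11) (8,9) (9,5) (10,1) (11,4)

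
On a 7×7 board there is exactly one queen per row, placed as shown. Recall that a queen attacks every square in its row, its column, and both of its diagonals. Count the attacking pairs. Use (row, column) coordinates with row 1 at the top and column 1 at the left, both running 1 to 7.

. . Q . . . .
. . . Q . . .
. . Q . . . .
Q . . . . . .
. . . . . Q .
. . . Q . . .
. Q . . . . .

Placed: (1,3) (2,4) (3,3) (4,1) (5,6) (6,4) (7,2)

4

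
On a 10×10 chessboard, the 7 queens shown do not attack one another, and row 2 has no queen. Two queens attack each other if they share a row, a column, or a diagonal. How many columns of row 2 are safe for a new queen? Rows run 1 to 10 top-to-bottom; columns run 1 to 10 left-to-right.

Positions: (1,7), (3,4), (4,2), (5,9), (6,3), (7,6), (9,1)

1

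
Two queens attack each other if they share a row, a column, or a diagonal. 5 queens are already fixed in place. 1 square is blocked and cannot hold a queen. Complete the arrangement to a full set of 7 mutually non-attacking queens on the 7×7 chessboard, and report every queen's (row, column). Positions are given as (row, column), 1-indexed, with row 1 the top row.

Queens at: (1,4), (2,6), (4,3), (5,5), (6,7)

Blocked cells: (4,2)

Row 3: attacked by (1,4)→{2,4,6}; (2,6)→{5,6,7}; (4,3)→{2,3,4}; (5,5)→{3,5,7}; (6,7)→{4,7}. Safe: 1. Place at column 1.
Row 7: attacked by (1,4)→{4}; (2,6)→{1,6}; (3,1)→{1,5}; (4,3)→{3,6}; (5,5)→{3,5,7}; (6,7)→{6,7}. Safe: 2. Place at column 2.
Columns [4, 6, 1, 3, 5, 7, 2], r−c [-3, -4, 2, 1, 0, -1, 5], r+c [5, 8, 4, 7, 10, 13, 9] are all distinct, so no two queens attack.

(1,4) (2,6) (3,1) (4,3) (5,5) (6,7) (7,2)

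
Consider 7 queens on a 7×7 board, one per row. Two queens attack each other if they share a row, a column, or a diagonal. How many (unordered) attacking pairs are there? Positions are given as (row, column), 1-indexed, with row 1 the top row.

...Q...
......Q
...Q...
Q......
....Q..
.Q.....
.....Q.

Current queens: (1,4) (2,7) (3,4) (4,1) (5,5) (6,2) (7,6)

2

Same column: (1,4)–(3,4) (column 4).
Same diagonal: (1,4)–(4,1) (|1−4| = |4−1| = 3).
Total attacking pairs: 2.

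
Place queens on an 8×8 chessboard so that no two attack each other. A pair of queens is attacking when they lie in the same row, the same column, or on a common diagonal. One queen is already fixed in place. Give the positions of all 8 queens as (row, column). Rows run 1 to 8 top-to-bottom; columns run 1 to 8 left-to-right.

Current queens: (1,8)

Row 2: attacked by (1,8)→{7,8}. Safe: 1, 2, 3, 4, 5, 6. Place at column 3.
Row 3: attacked by (1,8)→{6,8}; (2,3)→{2,3,4}. Safe: 1, 5, 7. Place at column 1.
Row 4: attacked by (1,8)→{5,8}; (2,3)→{1,3,5}; (3,1)→{1,2}. Safe: 4, 6, 7. Place at column 6.
Row 5: attacked by (1,8)→{4,8}; (2,3)→{3,6}; (3,1)→{1,3}; (4,6)→{5,6,7}. Safe: 2. Place at column 2.
Row 6: attacked by (1,8)→{3,8}; (2,3)→{3,7}; (3,1)→{1,4}; (4,6)→{4,6,8}; (5,2)→{1,2,3}. Safe: 5. Place at column 5.
Row 7: attacked by (1,8)→{2,8}; (2,3)→{3,8}; (3,1)→{1,5}; (4,6)→{3,6}; (5,2)→{2,4}; (6,5)→{4,5,6}. Safe: 7. Place at column 7.
Row 8: attacked by (1,8)→{1,8}; (2,3)→{3}; (3,1)→{1,6}; (4,6)→{2,6}; (5,2)→{2,5}; (6,5)→{3,5,7}; (7,7)→{6,7,8}. Safe: 4. Place at column 4.
Columns [8, 3, 1, 6, 2, 5, 7, 4], r−c [-7, -1, 2, -2, 3, 1, 0, 4], r+c [9, 5, 4, 10, 7, 11, 14, 12] are all distinct, so no two queens attack.

(1,8) (2,3) (3,1) (4,6) (5,2) (6,5) (7,7) (8,4)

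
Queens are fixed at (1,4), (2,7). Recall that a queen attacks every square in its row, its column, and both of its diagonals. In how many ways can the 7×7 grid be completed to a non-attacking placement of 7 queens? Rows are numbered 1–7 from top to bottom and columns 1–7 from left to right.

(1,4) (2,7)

Branch on row 3: col 1 → 0; col 3 → 1; col 5 → 1.
Sum: 0 + 1 + 1 = 2.

2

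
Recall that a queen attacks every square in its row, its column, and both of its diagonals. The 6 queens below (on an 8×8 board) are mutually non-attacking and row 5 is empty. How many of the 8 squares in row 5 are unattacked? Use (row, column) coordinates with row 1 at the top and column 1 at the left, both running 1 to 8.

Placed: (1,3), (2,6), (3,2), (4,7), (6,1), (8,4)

(1,3) attacks row 5 at column 3 and diagonals 7.
(2,6) attacks row 5 at column 6 and diagonals 3.
(3,2) attacks row 5 at column 2 and diagonals 4.
(4,7) attacks row 5 at column 7 and diagonals 6, 8.
(6,1) attacks row 5 at column 1 and diagonals 2.
(8,4) attacks row 5 at column 4 and diagonals 1, 7.
Attacked columns: {1, 2, 3, 4, 6, 7, 8}. Safe: {5}.

1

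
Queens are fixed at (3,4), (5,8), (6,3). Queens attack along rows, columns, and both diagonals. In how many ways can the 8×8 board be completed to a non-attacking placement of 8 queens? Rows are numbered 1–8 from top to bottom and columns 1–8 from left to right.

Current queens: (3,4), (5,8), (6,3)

1

Branch on row 1: col 1 → 0; col 5 → 1; col 7 → 0.
Sum: 0 + 1 + 0 = 1.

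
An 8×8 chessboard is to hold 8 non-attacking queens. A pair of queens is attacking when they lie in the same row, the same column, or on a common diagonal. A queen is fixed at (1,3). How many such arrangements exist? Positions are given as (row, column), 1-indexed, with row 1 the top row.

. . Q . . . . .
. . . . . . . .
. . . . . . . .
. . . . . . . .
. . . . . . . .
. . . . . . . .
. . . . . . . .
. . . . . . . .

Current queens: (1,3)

16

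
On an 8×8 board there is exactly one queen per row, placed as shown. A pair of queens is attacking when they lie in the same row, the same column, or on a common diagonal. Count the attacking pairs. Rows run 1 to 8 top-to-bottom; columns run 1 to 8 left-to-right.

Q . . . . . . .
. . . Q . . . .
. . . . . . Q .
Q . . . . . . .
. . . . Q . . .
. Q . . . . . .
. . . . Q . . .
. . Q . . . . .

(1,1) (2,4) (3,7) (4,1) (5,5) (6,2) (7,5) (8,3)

Same column: (1,1)–(4,1) (column 1); (5,5)–(7,5) (column 5).
Same diagonal: (1,1)–(5,5) (|1−5| = |1−5| = 4); (3,7)–(5,5) (|3−5| = |7−5| = 2).
Total attacking pairs: 4.

4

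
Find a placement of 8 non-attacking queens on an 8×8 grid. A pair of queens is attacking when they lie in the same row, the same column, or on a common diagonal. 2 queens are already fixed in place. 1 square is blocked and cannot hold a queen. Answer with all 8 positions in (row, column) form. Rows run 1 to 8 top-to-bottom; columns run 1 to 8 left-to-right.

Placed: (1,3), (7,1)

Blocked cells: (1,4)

(1,3) (2,7) (3,2) (4,8) (5,6) (6,4) (7,1) (8,5)

Row 2: attacked by (1,3)→{2,3,4}; (7,1)→{1,6}. Safe: 5, 7, 8. Place at column 7.
Row 3: attacked by (1,3)→{1,3,5}; (2,7)→{6,7,8}; (7,1)→{1,5}. Safe: 2, 4. Place at column 2.
Row 4: attacked by (1,3)→{3,6}; (2,7)→{5,7}; (3,2)→{1,2,3}; (7,1)→{1,4}. Safe: 8. Place at column 8.
Row 5: attacked by (1,3)→{3,7}; (2,7)→{4,7}; (3,2)→{2,4}; (4,8)→{7,8}; (7,1)→{1,3}. Safe: 5, 6. Place at column 6.
Row 6: attacked by (1,3)→{3,8}; (2,7)→{3,7}; (3,2)→{2,5}; (4,8)→{6,8}; (5,6)→{5,6,7}; (7,1)→{1,2}. Safe: 4. Place at column 4.
Row 8: attacked by (1,3)→{3}; (2,7)→{1,7}; (3,2)→{2,7}; (4,8)→{4,8}; (5,6)→{3,6}; (6,4)→{2,4,6}; (7,1)→{1,2}. Safe: 5. Place at column 5.
Columns [3, 7, 2, 8, 6, 4, 1, 5], r−c [-2, -5, 1, -4, -1, 2, 6, 3], r+c [4, 9, 5, 12, 11, 10, 8, 13] are all distinct, so no two queens attack.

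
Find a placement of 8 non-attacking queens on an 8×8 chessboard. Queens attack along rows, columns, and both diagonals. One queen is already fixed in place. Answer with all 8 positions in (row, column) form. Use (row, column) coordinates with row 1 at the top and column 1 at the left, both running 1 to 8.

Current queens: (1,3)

(1,3) (2,6) (3,8) (4,2) (5,4) (6,1) (7,7) (8,5)

Row 2: attacked by (1,3)→{2,3,4}. Safe: 1, 5, 6, 7, 8. Place at column 6.
Row 3: attacked by (1,3)→{1,3,5}; (2,6)→{5,6,7}. Safe: 2, 4, 8. Place at column 8.
Row 4: attacked by (1,3)→{3,6}; (2,6)→{4,6,8}; (3,8)→{7,8}. Safe: 1, 2, 5. Place at column 2.
Row 5: attacked by (1,3)→{3,7}; (2,6)→{3,6}; (3,8)→{6,8}; (4,2)→{1,2,3}. Safe: 4, 5. Place at column 4.
Row 6: attacked by (1,3)→{3,8}; (2,6)→{2,6}; (3,8)→{5,8}; (4,2)→{2,4}; (5,4)→{3,4,5}. Safe: 1, 7. Place at column 1.
Row 7: attacked by (1,3)→{3}; (2,6)→{1,6}; (3,8)→{4,8}; (4,2)→{2,5}; (5,4)→{2,4,6}; (6,1)→{1,2}. Safe: 7. Place at column 7.
Row 8: attacked by (1,3)→{3}; (2,6)→{6}; (3,8)→{3,8}; (4,2)→{2,6}; (5,4)→{1,4,7}; (6,1)→{1,3}; (7,7)→{6,7,8}. Safe: 5. Place at column 5.
Columns [3, 6, 8, 2, 4, 1, 7, 5], r−c [-2, -4, -5, 2, 1, 5, 0, 3], r+c [4, 8, 11, 6, 9, 7, 14, 13] are all distinct, so no two queens attack.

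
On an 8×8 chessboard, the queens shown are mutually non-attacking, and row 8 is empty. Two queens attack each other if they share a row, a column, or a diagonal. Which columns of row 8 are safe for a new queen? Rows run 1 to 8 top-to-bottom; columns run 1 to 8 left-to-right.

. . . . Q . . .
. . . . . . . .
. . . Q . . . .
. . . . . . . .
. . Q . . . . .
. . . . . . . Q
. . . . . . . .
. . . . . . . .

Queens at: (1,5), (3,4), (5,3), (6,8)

(1,5) attacks row 8 at column 5.
(3,4) attacks row 8 at column 4.
(5,3) attacks row 8 at column 3 and diagonals 6.
(6,8) attacks row 8 at column 8 and diagonals 6.
Attacked columns: {3, 4, 5, 6, 8}. Safe: {1, 2, 7}.

columns 1, 2, 7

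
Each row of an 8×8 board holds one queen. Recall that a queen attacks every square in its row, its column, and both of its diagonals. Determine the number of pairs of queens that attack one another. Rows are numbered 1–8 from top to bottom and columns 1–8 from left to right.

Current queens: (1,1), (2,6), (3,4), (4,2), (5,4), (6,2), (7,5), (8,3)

4

Same column: (3,4)–(5,4) (column 4); (4,2)–(6,2) (column 2).
Same diagonal: (2,6)–(6,2) (|2−6| = |6−2| = 4); (4,2)–(7,5) (|4−7| = |2−5| = 3).
Total attacking pairs: 4.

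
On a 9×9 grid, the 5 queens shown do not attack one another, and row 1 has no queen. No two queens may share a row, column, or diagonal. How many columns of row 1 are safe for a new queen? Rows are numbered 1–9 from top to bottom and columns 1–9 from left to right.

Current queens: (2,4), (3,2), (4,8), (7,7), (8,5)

2

(2,4) attacks row 1 at column 4 and diagonals 3, 5.
(3,2) attacks row 1 at column 2 and diagonals 4.
(4,8) attacks row 1 at column 8 and diagonals 5.
(7,7) attacks row 1 at column 7 and diagonals 1.
(8,5) attacks row 1 at column 5.
Attacked columns: {1, 2, 3, 4, 5, 7, 8}. Safe: {6, 9}.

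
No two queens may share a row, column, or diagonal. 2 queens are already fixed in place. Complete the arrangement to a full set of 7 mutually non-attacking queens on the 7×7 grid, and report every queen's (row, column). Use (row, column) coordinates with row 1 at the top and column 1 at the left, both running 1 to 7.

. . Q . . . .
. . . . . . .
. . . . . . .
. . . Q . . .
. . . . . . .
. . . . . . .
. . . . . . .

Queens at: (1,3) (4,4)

(1,3) (2,7) (3,2) (4,4) (5,6) (6,1) (7,5)

Row 2: attacked by (1,3)→{2,3,4}; (4,4)→{2,4,6}. Safe: 1, 5, 7. Place at column 7.
Row 3: attacked by (1,3)→{1,3,5}; (2,7)→{6,7}; (4,4)→{3,4,5}. Safe: 2. Place at column 2.
Row 5: attacked by (1,3)→{3,7}; (2,7)→{4,7}; (3,2)→{2,4}; (4,4)→{3,4,5}. Safe: 1, 6. Place at column 6.
Row 6: attacked by (1,3)→{3}; (2,7)→{3,7}; (3,2)→{2,5}; (4,4)→{2,4,6}; (5,6)→{5,6,7}. Safe: 1. Place at column 1.
Row 7: attacked by (1,3)→{3}; (2,7)→{2,7}; (3,2)→{2,6}; (4,4)→{1,4,7}; (5,6)→{4,6}; (6,1)→{1,2}. Safe: 5. Place at column 5.
Columns [3, 7, 2, 4, 6, 1, 5], r−c [-2, -5, 1, 0, -1, 5, 2], r+c [4, 9, 5, 8, 11, 7, 12] are all distinct, so no two queens attack.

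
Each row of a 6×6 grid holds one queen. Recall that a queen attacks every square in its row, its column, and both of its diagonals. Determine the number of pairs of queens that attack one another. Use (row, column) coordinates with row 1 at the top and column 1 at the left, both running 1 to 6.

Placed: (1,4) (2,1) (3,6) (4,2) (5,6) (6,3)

3

Same column: (3,6)–(5,6) (column 6).
Same diagonal: (1,4)–(3,6) (|1−3| = |4−6| = 2); (3,6)–(6,3) (|3−6| = |6−3| = 3).
Total attacking pairs: 3.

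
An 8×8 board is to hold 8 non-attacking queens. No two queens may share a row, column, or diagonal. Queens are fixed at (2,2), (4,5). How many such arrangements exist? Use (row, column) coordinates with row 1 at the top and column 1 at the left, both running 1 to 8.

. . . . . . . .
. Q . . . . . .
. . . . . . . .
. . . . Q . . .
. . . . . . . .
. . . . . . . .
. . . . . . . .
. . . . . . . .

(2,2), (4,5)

2

Branch on row 1: col 4 → 2; col 6 → 0; col 7 → 0.
Sum: 2 + 0 + 0 = 2.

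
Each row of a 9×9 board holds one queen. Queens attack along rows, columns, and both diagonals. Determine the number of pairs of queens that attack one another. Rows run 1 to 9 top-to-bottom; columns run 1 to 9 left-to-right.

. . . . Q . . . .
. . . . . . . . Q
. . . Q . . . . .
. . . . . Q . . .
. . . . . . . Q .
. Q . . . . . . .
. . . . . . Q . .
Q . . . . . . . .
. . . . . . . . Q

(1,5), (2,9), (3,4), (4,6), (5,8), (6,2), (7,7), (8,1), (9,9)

2

Same column: (2,9)–(9,9) (column 9).
Same diagonal: (7,7)–(9,9) (|7−9| = |7−9| = 2).
Total attacking pairs: 2.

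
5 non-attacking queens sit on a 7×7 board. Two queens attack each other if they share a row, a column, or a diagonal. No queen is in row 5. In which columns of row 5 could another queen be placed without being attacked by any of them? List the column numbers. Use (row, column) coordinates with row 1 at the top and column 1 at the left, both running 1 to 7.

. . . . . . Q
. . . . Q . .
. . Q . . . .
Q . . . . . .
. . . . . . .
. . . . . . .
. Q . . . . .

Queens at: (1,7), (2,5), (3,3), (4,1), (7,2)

(1,7) attacks row 5 at column 7 and diagonals 3.
(2,5) attacks row 5 at column 5 and diagonals 2.
(3,3) attacks row 5 at column 3 and diagonals 1, 5.
(4,1) attacks row 5 at column 1 and diagonals 2.
(7,2) attacks row 5 at column 2 and diagonals 4.
Attacked columns: {1, 2, 3, 4, 5, 7}. Safe: {6}.

columns 6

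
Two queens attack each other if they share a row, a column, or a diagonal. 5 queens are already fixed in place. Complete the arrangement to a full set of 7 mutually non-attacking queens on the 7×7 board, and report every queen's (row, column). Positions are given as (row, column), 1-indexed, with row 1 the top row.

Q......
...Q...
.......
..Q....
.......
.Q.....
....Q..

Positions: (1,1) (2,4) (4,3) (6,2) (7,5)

Row 3: attacked by (1,1)→{1,3}; (2,4)→{3,4,5}; (4,3)→{2,3,4}; (6,2)→{2,5}; (7,5)→{1,5}. Safe: 6, 7. Place at column 7.
Row 5: attacked by (1,1)→{1,5}; (2,4)→{1,4,7}; (3,7)→{5,7}; (4,3)→{2,3,4}; (6,2)→{1,2,3}; (7,5)→{3,5,7}. Safe: 6. Place at column 6.
Columns [1, 4, 7, 3, 6, 2, 5], r−c [0, -2, -4, 1, -1, 4, 2], r+c [2, 6, 10, 7, 11, 8, 12] are all distinct, so no two queens attack.

(1,1) (2,4) (3,7) (4,3) (5,6) (6,2) (7,5)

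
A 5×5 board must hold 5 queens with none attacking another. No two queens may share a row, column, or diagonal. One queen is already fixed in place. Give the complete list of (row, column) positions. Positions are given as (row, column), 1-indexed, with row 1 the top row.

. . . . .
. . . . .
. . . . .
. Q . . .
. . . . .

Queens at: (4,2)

(1,3) (2,1) (3,4) (4,2) (5,5)

Row 1: attacked by (4,2)→{2,5}. Safe: 1, 3, 4. Place at column 3.
Row 2: attacked by (1,3)→{2,3,4}; (4,2)→{2,4}. Safe: 1, 5. Place at column 1.
Row 3: attacked by (1,3)→{1,3,5}; (2,1)→{1,2}; (4,2)→{1,2,3}. Safe: 4. Place at column 4.
Row 5: attacked by (1,3)→{3}; (2,1)→{1,4}; (3,4)→{2,4}; (4,2)→{1,2,3}. Safe: 5. Place at column 5.
Columns [3, 1, 4, 2, 5], r−c [-2, 1, -1, 2, 0], r+c [4, 3, 7, 6, 10] are all distinct, so no two queens attack.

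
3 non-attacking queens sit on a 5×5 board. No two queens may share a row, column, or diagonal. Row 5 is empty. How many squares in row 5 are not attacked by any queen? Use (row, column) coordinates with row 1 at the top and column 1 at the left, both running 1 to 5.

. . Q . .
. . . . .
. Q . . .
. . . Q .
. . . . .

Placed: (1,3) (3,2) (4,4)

(1,3) attacks row 5 at column 3.
(3,2) attacks row 5 at column 2 and diagonals 4.
(4,4) attacks row 5 at column 4 and diagonals 3, 5.
Attacked columns: {2, 3, 4, 5}. Safe: {1}.

1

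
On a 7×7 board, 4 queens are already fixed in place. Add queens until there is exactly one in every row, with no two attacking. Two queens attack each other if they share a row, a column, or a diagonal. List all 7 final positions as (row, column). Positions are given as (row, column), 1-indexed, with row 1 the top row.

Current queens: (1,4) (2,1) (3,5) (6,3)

Row 4: attacked by (1,4)→{1,4,7}; (2,1)→{1,3}; (3,5)→{4,5,6}; (6,3)→{1,3,5}. Safe: 2. Place at column 2.
Row 5: attacked by (1,4)→{4}; (2,1)→{1,4}; (3,5)→{3,5,7}; (4,2)→{1,2,3}; (6,3)→{2,3,4}. Safe: 6. Place at column 6.
Row 7: attacked by (1,4)→{4}; (2,1)→{1,6}; (3,5)→{1,5}; (4,2)→{2,5}; (5,6)→{4,6}; (6,3)→{2,3,4}. Safe: 7. Place at column 7.
Columns [4, 1, 5, 2, 6, 3, 7], r−c [-3, 1, -2, 2, -1, 3, 0], r+c [5, 3, 8, 6, 11, 9, 14] are all distinct, so no two queens attack.

(1,4) (2,1) (3,5) (4,2) (5,6) (6,3) (7,7)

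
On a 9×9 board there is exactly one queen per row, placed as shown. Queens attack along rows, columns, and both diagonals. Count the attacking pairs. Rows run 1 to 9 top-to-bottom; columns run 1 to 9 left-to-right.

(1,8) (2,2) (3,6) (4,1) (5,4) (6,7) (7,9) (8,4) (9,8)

6

Same column: (1,8)–(9,8) (column 8); (5,4)–(8,4) (column 4).
Same diagonal: (1,8)–(3,6) (|1−3| = |8−6| = 2); (1,8)–(5,4) (|1−5| = |8−4| = 4); (3,6)–(5,4) (|3−5| = |6−4| = 2); (5,4)–(9,8) (|5−9| = |4−8| = 4).
Total attacking pairs: 6.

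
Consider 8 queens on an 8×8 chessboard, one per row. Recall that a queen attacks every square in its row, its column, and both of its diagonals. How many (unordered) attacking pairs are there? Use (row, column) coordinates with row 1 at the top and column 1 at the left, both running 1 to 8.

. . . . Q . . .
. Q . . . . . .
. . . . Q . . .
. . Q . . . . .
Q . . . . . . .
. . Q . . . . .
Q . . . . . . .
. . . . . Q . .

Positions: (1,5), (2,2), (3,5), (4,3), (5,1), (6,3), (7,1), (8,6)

5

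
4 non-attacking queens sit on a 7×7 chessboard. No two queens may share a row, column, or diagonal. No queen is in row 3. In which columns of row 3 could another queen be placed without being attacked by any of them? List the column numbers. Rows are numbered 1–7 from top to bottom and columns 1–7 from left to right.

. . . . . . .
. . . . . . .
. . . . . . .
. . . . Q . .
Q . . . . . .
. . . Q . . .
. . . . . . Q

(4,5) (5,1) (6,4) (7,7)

columns 2

(4,5) attacks row 3 at column 5 and diagonals 4, 6.
(5,1) attacks row 3 at column 1 and diagonals 3.
(6,4) attacks row 3 at column 4 and diagonals 1, 7.
(7,7) attacks row 3 at column 7 and diagonals 3.
Attacked columns: {1, 3, 4, 5, 6, 7}. Safe: {2}.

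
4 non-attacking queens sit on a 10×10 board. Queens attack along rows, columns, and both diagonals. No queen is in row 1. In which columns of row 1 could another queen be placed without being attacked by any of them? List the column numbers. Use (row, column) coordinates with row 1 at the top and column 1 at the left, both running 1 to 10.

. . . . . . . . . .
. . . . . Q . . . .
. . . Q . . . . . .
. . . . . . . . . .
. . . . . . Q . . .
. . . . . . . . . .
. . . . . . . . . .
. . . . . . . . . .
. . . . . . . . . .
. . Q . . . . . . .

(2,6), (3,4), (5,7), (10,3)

(2,6) attacks row 1 at column 6 and diagonals 5, 7.
(3,4) attacks row 1 at column 4 and diagonals 2, 6.
(5,7) attacks row 1 at column 7 and diagonals 3.
(10,3) attacks row 1 at column 3.
Attacked columns: {2, 3, 4, 5, 6, 7}. Safe: {1, 8, 9, 10}.

columns 1, 8, 9, 10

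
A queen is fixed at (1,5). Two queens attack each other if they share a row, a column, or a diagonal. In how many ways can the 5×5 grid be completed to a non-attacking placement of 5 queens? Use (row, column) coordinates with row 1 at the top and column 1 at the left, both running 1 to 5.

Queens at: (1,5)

2

Branch on row 2: col 1 → 0; col 2 → 1; col 3 → 1.
Sum: 0 + 1 + 1 = 2.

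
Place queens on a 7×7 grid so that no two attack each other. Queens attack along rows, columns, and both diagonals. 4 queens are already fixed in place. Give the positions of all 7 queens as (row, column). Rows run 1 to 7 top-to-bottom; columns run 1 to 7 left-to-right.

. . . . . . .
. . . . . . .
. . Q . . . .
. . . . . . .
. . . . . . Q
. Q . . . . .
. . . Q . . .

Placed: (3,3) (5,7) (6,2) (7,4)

(1,6) (2,1) (3,3) (4,5) (5,7) (6,2) (7,4)

Row 1: attacked by (3,3)→{1,3,5}; (5,7)→{3,7}; (6,2)→{2,7}; (7,4)→{4}. Safe: 6. Place at column 6.
Row 2: attacked by (1,6)→{5,6,7}; (3,3)→{2,3,4}; (5,7)→{4,7}; (6,2)→{2,6}; (7,4)→{4}. Safe: 1. Place at column 1.
Row 4: attacked by (1,6)→{3,6}; (2,1)→{1,3}; (3,3)→{2,3,4}; (5,7)→{6,7}; (6,2)→{2,4}; (7,4)→{1,4,7}. Safe: 5. Place at column 5.
Columns [6, 1, 3, 5, 7, 2, 4], r−c [-5, 1, 0, -1, -2, 4, 3], r+c [7, 3, 6, 9, 12, 8, 11] are all distinct, so no two queens attack.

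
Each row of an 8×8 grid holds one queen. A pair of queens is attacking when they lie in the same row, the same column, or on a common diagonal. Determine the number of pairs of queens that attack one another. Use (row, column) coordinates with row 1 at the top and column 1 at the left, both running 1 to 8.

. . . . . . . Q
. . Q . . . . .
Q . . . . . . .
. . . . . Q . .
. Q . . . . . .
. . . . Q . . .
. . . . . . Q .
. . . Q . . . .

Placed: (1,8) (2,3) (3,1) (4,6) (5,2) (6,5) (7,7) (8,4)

All columns are distinct and no two queens satisfy |Δrow| = |Δcol|, so no pair attacks.

0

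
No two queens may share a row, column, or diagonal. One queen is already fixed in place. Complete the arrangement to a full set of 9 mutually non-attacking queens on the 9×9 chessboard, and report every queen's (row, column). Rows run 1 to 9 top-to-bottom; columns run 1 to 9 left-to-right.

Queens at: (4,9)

(1,3) (2,8) (3,6) (4,9) (5,2) (6,5) (7,1) (8,4) (9,7)

Row 1: attacked by (4,9)→{6,9}. Safe: 1, 2, 3, 4, 5, 7, 8. Place at column 3.
Row 2: attacked by (1,3)→{2,3,4}; (4,9)→{7,9}. Safe: 1, 5, 6, 8. Place at column 8.
Row 3: attacked by (1,3)→{1,3,5}; (2,8)→{7,8,9}; (4,9)→{8,9}. Safe: 2, 4, 6. Place at column 6.
Row 5: attacked by (1,3)→{3,7}; (2,8)→{5,8}; (3,6)→{4,6,8}; (4,9)→{8,9}. Safe: 1, 2. Place at column 2.
Row 6: attacked by (1,3)→{3,8}; (2,8)→{4,8}; (3,6)→{3,6,9}; (4,9)→{7,9}; (5,2)→{1,2,3}. Safe: 5. Place at column 5.
Row 7: attacked by (1,3)→{3,9}; (2,8)→{3,8}; (3,6)→{2,6}; (4,9)→{6,9}; (5,2)→{2,4}; (6,5)→{4,5,6}. Safe: 1, 7. Place at column 1.
Row 8: attacked by (1,3)→{3}; (2,8)→{2,8}; (3,6)→{1,6}; (4,9)→{5,9}; (5,2)→{2,5}; (6,5)→{3,5,7}; (7,1)→{1,2}. Safe: 4. Place at column 4.
Row 9: attacked by (1,3)→{3}; (2,8)→{1,8}; (3,6)→{6}; (4,9)→{4,9}; (5,2)→{2,6}; (6,5)→{2,5,8}; (7,1)→{1,3}; (8,4)→{3,4,5}. Safe: 7. Place at column 7.
Columns [3, 8, 6, 9, 2, 5, 1, 4, 7], r−c [-2, -6, -3, -5, 3, 1, 6, 4, 2], r+c [4, 10, 9, 13, 7, 11, 8, 12, 16] are all distinct, so no two queens attack.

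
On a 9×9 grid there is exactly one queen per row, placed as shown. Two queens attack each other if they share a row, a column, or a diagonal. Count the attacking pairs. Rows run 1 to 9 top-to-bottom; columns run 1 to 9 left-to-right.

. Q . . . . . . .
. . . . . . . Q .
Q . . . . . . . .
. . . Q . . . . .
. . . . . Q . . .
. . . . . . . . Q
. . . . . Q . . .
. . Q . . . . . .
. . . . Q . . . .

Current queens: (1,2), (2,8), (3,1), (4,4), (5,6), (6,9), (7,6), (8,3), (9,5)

3

Same column: (5,6)–(7,6) (column 6).
Same diagonal: (1,2)–(5,6) (|1−5| = |2−6| = 4); (5,6)–(8,3) (|5−8| = |6−3| = 3).
Total attacking pairs: 3.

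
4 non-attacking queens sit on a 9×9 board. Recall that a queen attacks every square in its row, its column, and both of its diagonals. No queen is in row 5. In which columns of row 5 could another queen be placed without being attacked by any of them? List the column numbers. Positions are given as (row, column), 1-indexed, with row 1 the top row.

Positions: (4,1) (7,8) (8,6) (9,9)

columns 4, 7

(4,1) attacks row 5 at column 1 and diagonals 2.
(7,8) attacks row 5 at column 8 and diagonals 6.
(8,6) attacks row 5 at column 6 and diagonals 3, 9.
(9,9) attacks row 5 at column 9 and diagonals 5.
Attacked columns: {1, 2, 3, 5, 6, 8, 9}. Safe: {4, 7}.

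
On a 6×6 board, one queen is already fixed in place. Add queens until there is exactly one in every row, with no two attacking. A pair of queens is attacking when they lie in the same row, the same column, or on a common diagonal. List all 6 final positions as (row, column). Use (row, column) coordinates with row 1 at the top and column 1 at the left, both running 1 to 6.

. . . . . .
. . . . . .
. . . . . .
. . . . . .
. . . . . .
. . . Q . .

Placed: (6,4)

Row 1: attacked by (6,4)→{4}. Safe: 1, 2, 3, 5, 6. Place at column 3.
Row 2: attacked by (1,3)→{2,3,4}; (6,4)→{4}. Safe: 1, 5, 6. Place at column 6.
Row 3: attacked by (1,3)→{1,3,5}; (2,6)→{5,6}; (6,4)→{1,4}. Safe: 2. Place at column 2.
Row 4: attacked by (1,3)→{3,6}; (2,6)→{4,6}; (3,2)→{1,2,3}; (6,4)→{2,4,6}. Safe: 5. Place at column 5.
Row 5: attacked by (1,3)→{3}; (2,6)→{3,6}; (3,2)→{2,4}; (4,5)→{4,5,6}; (6,4)→{3,4,5}. Safe: 1. Place at column 1.
Columns [3, 6, 2, 5, 1, 4], r−c [-2, -4, 1, -1, 4, 2], r+c [4, 8, 5, 9, 6, 10] are all distinct, so no two queens attack.

(1,3) (2,6) (3,2) (4,5) (5,1) (6,4)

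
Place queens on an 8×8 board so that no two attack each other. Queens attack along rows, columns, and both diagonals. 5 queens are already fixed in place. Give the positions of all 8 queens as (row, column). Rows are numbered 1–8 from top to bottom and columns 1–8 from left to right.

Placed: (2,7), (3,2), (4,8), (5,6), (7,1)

Row 1: attacked by (2,7)→{6,7,8}; (3,2)→{2,4}; (4,8)→{5,8}; (5,6)→{2,6}; (7,1)→{1,7}. Safe: 3. Place at column 3.
Row 6: attacked by (1,3)→{3,8}; (2,7)→{3,7}; (3,2)→{2,5}; (4,8)→{6,8}; (5,6)→{5,6,7}; (7,1)→{1,2}. Safe: 4. Place at column 4.
Row 8: attacked by (1,3)→{3}; (2,7)→{1,7}; (3,2)→{2,7}; (4,8)→{4,8}; (5,6)→{3,6}; (6,4)→{2,4,6}; (7,1)→{1,2}. Safe: 5. Place at column 5.
Columns [3, 7, 2, 8, 6, 4, 1, 5], r−c [-2, -5, 1, -4, -1, 2, 6, 3], r+c [4, 9, 5, 12, 11, 10, 8, 13] are all distinct, so no two queens attack.

(1,3) (2,7) (3,2) (4,8) (5,6) (6,4) (7,1) (8,5)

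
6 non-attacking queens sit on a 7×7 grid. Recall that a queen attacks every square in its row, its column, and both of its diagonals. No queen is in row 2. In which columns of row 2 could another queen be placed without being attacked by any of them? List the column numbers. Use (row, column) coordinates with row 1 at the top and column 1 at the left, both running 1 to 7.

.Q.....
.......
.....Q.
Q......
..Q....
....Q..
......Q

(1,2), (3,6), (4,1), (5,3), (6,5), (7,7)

(1,2) attacks row 2 at column 2 and diagonals 1, 3.
(3,6) attacks row 2 at column 6 and diagonals 5, 7.
(4,1) attacks row 2 at column 1 and diagonals 3.
(5,3) attacks row 2 at column 3 and diagonals 6.
(6,5) attacks row 2 at column 5 and diagonals 1.
(7,7) attacks row 2 at column 7 and diagonals 2.
Attacked columns: {1, 2, 3, 5, 6, 7}. Safe: {4}.

columns 4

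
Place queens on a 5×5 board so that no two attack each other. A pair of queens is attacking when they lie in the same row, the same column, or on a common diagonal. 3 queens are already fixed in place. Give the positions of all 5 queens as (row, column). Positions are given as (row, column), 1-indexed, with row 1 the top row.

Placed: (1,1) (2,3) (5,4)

Row 3: attacked by (1,1)→{1,3}; (2,3)→{2,3,4}; (5,4)→{2,4}. Safe: 5. Place at column 5.
Row 4: attacked by (1,1)→{1,4}; (2,3)→{1,3,5}; (3,5)→{4,5}; (5,4)→{3,4,5}. Safe: 2. Place at column 2.
Columns [1, 3, 5, 2, 4], r−c [0, -1, -2, 2, 1], r+c [2, 5, 8, 6, 9] are all distinct, so no two queens attack.

(1,1) (2,3) (3,5) (4,2) (5,4)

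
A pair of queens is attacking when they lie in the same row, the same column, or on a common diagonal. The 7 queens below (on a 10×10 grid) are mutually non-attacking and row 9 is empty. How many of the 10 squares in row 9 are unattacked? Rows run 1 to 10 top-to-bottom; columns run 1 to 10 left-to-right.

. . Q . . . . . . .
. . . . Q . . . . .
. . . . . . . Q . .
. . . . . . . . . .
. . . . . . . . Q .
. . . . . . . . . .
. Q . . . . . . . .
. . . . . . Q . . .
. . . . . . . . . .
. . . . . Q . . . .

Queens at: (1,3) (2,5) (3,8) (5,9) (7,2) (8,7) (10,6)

(1,3) attacks row 9 at column 3.
(2,5) attacks row 9 at column 5.
(3,8) attacks row 9 at column 8 and diagonals 2.
(5,9) attacks row 9 at column 9 and diagonals 5.
(7,2) attacks row 9 at column 2 and diagonals 4.
(8,7) attacks row 9 at column 7 and diagonals 6, 8.
(10,6) attacks row 9 at column 6 and diagonals 5, 7.
Attacked columns: {2, 3, 4, 5, 6, 7, 8, 9}. Safe: {1, 10}.

2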